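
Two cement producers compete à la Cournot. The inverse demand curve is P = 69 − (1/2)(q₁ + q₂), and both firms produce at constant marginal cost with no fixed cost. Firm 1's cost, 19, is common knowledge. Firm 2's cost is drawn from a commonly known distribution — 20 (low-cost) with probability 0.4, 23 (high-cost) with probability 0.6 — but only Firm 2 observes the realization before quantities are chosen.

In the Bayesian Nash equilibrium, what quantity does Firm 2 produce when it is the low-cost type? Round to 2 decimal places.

Type-c best response for Firm 2: q₂(c) = (69 − c) − q₁/2.
Firm 1 maximizes expected profit; its first-order condition is 69 − q₁ − (1/2)E[q₂] − 19 = 0.
Substituting E[q₂] and solving: E[c₂] = 21.8, so q₁ = (69 − 2·19 + 21.8)/(3/2) = 35.2.
q₂(low-cost) = (69 − 20 − (1/2)·35.2) = 31.4.

31.40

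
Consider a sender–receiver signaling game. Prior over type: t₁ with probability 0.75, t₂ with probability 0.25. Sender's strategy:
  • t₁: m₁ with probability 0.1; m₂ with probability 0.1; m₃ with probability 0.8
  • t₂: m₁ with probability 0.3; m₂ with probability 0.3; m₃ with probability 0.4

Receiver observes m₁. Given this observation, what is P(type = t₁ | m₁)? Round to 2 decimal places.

0.50

P(m₁) = 0.75·0.1 + 0.25·0.3 = 0.15
P(t₁ | m₁) = (0.75·0.1) / 0.15 = 0.075 / 0.15 = 0.5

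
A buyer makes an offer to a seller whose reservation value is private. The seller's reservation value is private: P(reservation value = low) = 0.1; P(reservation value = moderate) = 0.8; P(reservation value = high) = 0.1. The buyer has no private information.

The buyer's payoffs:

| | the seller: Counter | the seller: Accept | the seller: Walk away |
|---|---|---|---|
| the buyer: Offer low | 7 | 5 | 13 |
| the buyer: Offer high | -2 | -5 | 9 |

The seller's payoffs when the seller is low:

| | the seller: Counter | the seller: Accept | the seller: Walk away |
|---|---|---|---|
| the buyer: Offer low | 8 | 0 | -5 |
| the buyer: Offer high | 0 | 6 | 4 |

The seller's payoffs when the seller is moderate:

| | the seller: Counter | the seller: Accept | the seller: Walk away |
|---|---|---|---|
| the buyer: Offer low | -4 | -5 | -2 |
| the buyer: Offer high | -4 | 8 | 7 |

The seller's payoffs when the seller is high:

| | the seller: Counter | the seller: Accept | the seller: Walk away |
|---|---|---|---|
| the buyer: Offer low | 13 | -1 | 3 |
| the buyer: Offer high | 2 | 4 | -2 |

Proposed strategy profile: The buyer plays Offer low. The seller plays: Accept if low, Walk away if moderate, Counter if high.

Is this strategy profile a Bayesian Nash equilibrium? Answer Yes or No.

No

A profile is a BNE iff every type of every player is best-responding given beliefs about the other side.
The buyer plays Offer low: E[Offer low] = 0.1·(5) + 0.8·(13) + 0.1·(7) = 11.6; E[Offer high] = 6.5. Best-responding. ✓
The seller (reservation value low), facing Offer low: Counter gives 8, Accept gives 0, Walk away gives -5. Proposed Accept is not best — profitable deviation exists. ✗
The seller (reservation value moderate), facing Offer low: Counter gives -4, Accept gives -5, Walk away gives -2. Proposed Walk away is best. ✓
The seller (reservation value high), facing Offer low: Counter gives 13, Accept gives -1, Walk away gives 3. Proposed Counter is best. ✓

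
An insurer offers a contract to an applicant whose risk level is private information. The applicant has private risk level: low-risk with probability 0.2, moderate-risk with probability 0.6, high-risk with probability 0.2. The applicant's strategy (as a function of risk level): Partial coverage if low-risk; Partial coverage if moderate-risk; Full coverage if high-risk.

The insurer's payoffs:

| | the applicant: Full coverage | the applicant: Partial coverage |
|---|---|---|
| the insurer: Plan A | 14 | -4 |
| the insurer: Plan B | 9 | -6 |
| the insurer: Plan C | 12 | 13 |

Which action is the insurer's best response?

Plan C

Compute the insurer's expected payoff for each action, taking the expectation over the applicant's type.
E[Plan A] = 0.2·(-4) + 0.6·(-4) + 0.2·(14) = -0.4
E[Plan B] = 0.2·(-6) + 0.6·(-6) + 0.2·(9) = -3
E[Plan C] = 0.2·(13) + 0.6·(13) + 0.2·(12) = 12.8
Best response: Plan C (12.8 is the largest).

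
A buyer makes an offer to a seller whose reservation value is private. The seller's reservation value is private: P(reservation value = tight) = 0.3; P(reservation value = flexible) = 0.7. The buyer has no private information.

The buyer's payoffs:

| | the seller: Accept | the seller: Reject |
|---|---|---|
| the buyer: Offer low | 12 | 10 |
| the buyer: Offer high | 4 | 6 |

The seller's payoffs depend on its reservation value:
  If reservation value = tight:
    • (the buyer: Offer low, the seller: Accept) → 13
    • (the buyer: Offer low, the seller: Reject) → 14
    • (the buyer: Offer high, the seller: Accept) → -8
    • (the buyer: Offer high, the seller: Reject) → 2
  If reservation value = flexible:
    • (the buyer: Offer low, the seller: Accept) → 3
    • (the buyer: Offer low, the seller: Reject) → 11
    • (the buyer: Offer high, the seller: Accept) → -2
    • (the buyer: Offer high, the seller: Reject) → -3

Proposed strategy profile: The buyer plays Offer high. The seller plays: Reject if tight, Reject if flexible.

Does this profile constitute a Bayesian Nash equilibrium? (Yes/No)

The buyer plays Offer high: E[Offer high] = 0.3·(6) + 0.7·(6) = 6; E[Offer low] = 10. Not best-responding. ✗
The seller (reservation value tight), facing Offer high: Accept gives -8, Reject gives 2. Proposed Reject is best. ✓
The seller (reservation value flexible), facing Offer high: Accept gives -2, Reject gives -3. Proposed Reject is not best — profitable deviation exists. ✗

No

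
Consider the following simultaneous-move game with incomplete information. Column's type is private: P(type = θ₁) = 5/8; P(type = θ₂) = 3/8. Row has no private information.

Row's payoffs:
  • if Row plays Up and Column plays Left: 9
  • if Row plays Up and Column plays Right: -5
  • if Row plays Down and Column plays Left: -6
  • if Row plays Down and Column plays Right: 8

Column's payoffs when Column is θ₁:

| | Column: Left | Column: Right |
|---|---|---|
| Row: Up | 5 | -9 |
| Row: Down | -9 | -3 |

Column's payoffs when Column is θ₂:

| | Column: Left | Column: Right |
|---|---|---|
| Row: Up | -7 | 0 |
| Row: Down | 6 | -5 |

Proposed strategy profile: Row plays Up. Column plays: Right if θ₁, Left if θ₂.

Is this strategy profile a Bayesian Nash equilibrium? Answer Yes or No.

Row plays Up: E[Up] = 5/8·(-5) + 3/8·(9) = 1/4; E[Down] = 11/4. Not best-responding. ✗
Column (type θ₁), facing Up: Left gives 5, Right gives -9. Proposed Right is not best — profitable deviation exists. ✗
Column (type θ₂), facing Up: Left gives -7, Right gives 0. Proposed Left is not best — profitable deviation exists. ✗

No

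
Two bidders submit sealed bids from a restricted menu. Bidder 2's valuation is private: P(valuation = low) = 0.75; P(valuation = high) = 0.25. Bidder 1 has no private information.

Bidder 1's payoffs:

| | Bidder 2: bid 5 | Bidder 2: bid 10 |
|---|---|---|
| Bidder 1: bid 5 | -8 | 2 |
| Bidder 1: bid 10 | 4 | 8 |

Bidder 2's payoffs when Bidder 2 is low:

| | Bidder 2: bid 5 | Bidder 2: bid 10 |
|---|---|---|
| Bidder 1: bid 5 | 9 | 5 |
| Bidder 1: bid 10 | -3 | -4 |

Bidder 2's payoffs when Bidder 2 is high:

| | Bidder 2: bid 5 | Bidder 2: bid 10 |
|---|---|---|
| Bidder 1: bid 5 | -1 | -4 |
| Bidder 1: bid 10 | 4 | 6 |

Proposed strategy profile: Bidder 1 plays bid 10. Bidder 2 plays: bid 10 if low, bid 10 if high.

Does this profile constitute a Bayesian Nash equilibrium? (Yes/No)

Bidder 1 plays bid 10: E[bid 10] = 0.75·(8) + 0.25·(8) = 8; E[bid 5] = 2. Best-responding. ✓
Bidder 2 (valuation low), facing bid 10: bid 5 gives -3, bid 10 gives -4. Proposed bid 10 is not best — profitable deviation exists. ✗
Bidder 2 (valuation high), facing bid 10: bid 5 gives 4, bid 10 gives 6. Proposed bid 10 is best. ✓

No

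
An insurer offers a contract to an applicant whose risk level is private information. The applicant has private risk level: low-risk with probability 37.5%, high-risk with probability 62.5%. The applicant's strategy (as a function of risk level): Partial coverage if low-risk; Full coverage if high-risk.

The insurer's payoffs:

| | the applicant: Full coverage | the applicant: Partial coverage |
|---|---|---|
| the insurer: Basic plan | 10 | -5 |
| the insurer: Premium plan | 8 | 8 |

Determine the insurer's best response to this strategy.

Compute the insurer's expected payoff for each action, taking the expectation over the applicant's type.
E[Basic plan] = 0.375·(-5) + 0.625·(10) = 4.375
E[Premium plan] = 0.375·(8) + 0.625·(8) = 8
Best response: Premium plan (8 is the largest).

Premium plan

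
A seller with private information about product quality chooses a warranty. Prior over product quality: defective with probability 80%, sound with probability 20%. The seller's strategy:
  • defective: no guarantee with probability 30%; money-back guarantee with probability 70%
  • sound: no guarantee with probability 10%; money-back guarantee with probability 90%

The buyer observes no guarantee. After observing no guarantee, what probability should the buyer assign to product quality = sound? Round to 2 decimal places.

0.08

P(no guarantee) = 0.8·0.3 + 0.2·0.1 = 0.26
P(sound | no guarantee) = (0.2·0.1) / 0.26 = 0.02 / 0.26 = 0.0769231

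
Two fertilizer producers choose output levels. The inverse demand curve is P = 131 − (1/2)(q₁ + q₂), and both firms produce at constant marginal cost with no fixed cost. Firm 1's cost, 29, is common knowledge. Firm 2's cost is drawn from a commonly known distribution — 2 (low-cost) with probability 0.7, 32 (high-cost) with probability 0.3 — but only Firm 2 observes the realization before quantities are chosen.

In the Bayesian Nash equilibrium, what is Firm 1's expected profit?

1568

Type-c best response for Firm 2: q₂(c) = (131 − c) − q₁/2.
Firm 1 maximizes expected profit; its first-order condition is 131 − q₁ − (1/2)E[q₂] − 29 = 0.
Substituting E[q₂] and solving: E[c₂] = 11, so q₁ = (131 − 2·29 + 11)/(3/2) = 56.
E[P] = 131 − (1/2)·(q₁ + E[q₂]) = 57; Firm 1's expected profit = (E[P] − 29)·q₁ = (57 − 29)·56 = 1568.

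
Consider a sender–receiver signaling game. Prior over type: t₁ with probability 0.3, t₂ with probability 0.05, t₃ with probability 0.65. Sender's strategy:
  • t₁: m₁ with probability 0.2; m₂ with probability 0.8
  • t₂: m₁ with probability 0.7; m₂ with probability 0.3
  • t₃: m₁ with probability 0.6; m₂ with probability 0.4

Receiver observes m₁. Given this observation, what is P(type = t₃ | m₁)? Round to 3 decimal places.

0.804

P(m₁) = 0.3·0.2 + 0.05·0.7 + 0.65·0.6 = 0.485
P(t₃ | m₁) = (0.65·0.6) / 0.485 = 0.39 / 0.485 = 0.804124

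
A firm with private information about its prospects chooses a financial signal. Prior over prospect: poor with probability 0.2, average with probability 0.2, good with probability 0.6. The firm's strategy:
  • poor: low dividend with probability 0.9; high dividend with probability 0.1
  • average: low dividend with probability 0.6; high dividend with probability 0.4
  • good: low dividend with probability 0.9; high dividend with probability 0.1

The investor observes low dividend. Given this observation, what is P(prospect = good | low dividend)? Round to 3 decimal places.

0.643

Apply Bayes' rule using the sender's strategy as the likelihood.
P(low dividend) = 0.2·0.9 + 0.2·0.6 + 0.6·0.9 = 0.84
P(good | low dividend) = (0.6·0.9) / 0.84 = 0.54 / 0.84 = 0.642857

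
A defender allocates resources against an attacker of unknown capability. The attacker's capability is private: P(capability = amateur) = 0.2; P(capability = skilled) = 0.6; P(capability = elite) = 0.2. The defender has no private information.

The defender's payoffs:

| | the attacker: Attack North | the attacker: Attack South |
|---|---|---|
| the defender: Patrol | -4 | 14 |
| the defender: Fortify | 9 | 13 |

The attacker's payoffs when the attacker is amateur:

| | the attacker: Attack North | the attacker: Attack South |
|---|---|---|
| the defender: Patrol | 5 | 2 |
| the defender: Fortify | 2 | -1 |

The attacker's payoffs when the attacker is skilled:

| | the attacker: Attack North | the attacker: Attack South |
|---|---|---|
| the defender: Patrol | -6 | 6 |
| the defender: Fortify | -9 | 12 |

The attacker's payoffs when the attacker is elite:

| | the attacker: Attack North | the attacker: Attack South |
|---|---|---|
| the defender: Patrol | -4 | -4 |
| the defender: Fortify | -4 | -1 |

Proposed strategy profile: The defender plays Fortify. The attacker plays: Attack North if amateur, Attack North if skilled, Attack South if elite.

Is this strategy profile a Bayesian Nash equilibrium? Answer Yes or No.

No

A profile is a BNE iff every type of every player is best-responding given beliefs about the other side.
The defender plays Fortify: E[Fortify] = 0.2·(9) + 0.6·(9) + 0.2·(13) = 9.8; E[Patrol] = -0.4. Best-responding. ✓
The attacker (capability amateur), facing Fortify: Attack North gives 2, Attack South gives -1. Proposed Attack North is best. ✓
The attacker (capability skilled), facing Fortify: Attack North gives -9, Attack South gives 12. Proposed Attack North is not best — profitable deviation exists. ✗
The attacker (capability elite), facing Fortify: Attack North gives -4, Attack South gives -1. Proposed Attack South is best. ✓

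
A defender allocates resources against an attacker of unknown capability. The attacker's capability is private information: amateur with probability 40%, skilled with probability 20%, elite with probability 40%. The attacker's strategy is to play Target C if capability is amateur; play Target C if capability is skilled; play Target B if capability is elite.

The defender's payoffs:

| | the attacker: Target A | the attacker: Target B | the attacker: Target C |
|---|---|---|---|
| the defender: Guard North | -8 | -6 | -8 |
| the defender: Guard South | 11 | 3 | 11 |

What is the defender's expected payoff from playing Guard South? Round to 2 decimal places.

E[Guard South] = 0.4·11 + 0.2·11 + 0.4·3 = 4.4 + 2.2 + 1.2 = 7.8

7.80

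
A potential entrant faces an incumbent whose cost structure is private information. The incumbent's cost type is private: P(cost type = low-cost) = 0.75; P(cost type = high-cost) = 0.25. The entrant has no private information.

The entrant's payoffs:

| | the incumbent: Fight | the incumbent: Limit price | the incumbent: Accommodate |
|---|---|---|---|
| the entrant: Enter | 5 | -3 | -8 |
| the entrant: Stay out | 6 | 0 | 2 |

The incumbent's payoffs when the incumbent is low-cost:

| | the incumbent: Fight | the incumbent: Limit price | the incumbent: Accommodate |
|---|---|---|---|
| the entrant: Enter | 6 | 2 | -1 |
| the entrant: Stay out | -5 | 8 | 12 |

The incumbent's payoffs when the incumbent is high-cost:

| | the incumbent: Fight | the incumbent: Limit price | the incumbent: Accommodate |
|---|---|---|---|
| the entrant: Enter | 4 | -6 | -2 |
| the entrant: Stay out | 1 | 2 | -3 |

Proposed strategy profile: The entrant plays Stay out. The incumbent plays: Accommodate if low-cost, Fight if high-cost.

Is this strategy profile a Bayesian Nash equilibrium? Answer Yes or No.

No

The entrant plays Stay out: E[Stay out] = 0.75·(2) + 0.25·(6) = 3; E[Enter] = -4.75. Best-responding. ✓
The incumbent (cost type low-cost), facing Stay out: Fight gives -5, Limit price gives 8, Accommodate gives 12. Proposed Accommodate is best. ✓
The incumbent (cost type high-cost), facing Stay out: Fight gives 1, Limit price gives 2, Accommodate gives -3. Proposed Fight is not best — profitable deviation exists. ✗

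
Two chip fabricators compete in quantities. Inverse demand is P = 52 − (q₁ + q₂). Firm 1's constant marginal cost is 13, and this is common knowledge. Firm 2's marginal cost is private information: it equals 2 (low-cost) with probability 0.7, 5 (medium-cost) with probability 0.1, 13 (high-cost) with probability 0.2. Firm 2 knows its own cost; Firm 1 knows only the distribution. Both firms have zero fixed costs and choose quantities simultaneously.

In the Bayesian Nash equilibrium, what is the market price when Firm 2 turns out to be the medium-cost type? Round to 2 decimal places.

Each type of Firm 2 best-responds to q₁; Firm 1 best-responds to the expected q₂ over Firm 2's types.
Firm 2 with cost c maximizes (52 − (q₁+q₂) − c)·q₂, giving q₂(c) = (52 − c − q₁)/2.
E[c₂] = 0.7·2 + 0.1·5 + 0.2·13 = 4.5
Firm 1's FOC against E[q₂] yields q₁ = (52 − 2·13 + E[c₂])/3 = (52 − 26 + 4.5)/3 = 10.1667.
q₂(medium-cost) = 18.4167, so P = 52 − (10.1667 + 18.4167) = 23.4167.

23.42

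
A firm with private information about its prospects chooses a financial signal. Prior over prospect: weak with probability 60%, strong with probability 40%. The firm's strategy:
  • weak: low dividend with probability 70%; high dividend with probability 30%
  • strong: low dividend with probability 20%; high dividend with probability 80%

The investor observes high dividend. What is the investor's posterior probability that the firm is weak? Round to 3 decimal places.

0.360

Apply Bayes' rule using the sender's strategy as the likelihood.
P(high dividend) = 0.6·0.3 + 0.4·0.8 = 0.5
P(weak | high dividend) = (0.6·0.3) / 0.5 = 0.18 / 0.5 = 0.36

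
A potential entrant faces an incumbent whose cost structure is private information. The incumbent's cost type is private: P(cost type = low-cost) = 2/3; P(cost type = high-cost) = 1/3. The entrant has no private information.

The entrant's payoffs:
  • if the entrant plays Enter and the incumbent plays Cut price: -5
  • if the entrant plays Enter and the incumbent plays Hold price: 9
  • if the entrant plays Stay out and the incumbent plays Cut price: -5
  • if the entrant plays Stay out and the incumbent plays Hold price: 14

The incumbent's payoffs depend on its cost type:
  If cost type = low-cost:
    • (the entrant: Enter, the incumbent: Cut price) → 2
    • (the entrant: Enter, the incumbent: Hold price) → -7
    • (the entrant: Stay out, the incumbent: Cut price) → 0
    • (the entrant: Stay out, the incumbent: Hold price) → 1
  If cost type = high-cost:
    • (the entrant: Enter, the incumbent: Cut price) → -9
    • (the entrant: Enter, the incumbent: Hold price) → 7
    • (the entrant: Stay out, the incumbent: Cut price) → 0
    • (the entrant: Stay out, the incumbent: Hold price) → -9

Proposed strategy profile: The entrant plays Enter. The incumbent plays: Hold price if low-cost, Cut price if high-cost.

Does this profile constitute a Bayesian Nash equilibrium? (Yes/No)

The entrant plays Enter: E[Enter] = 2/3·(9) + 1/3·(-5) = 13/3; E[Stay out] = 23/3. Not best-responding. ✗
The incumbent (cost type low-cost), facing Enter: Cut price gives 2, Hold price gives -7. Proposed Hold price is not best — profitable deviation exists. ✗
The incumbent (cost type high-cost), facing Enter: Cut price gives -9, Hold price gives 7. Proposed Cut price is not best — profitable deviation exists. ✗

No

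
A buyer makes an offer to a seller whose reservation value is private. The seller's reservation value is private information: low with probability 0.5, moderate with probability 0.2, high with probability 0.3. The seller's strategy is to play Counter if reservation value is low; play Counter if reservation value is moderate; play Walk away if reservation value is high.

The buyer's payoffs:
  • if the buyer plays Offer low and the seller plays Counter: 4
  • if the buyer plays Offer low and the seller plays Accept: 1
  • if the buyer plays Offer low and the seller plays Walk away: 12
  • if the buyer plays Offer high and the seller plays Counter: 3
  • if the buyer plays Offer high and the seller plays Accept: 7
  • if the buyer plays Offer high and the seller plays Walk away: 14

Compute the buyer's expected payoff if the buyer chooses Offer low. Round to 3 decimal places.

Take the expectation over the seller's reservation value, weighting each type's action by its prior probability.
E[Offer low] = 0.5·4 + 0.2·4 + 0.3·12 = 2 + 0.8 + 3.6 = 6.4

6.400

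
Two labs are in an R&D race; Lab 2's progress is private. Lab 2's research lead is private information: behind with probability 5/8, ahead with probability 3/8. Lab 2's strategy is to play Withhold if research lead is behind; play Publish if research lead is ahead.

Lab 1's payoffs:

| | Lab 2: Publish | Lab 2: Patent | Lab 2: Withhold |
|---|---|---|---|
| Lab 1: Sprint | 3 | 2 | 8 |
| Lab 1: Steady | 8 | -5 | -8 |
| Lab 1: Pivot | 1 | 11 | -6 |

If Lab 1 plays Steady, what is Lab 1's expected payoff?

E[Steady] = 5/8·(-8) + 3/8·8 = (-5) + 3 = -2

-2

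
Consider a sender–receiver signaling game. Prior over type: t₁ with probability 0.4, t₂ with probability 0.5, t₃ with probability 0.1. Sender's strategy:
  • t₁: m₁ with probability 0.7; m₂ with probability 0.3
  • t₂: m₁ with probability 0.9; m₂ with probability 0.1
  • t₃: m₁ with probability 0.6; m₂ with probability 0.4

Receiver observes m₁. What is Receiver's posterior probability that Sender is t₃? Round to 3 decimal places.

P(m₁) = 0.4·0.7 + 0.5·0.9 + 0.1·0.6 = 0.79
P(t₃ | m₁) = (0.1·0.6) / 0.79 = 0.06 / 0.79 = 0.0759494

0.076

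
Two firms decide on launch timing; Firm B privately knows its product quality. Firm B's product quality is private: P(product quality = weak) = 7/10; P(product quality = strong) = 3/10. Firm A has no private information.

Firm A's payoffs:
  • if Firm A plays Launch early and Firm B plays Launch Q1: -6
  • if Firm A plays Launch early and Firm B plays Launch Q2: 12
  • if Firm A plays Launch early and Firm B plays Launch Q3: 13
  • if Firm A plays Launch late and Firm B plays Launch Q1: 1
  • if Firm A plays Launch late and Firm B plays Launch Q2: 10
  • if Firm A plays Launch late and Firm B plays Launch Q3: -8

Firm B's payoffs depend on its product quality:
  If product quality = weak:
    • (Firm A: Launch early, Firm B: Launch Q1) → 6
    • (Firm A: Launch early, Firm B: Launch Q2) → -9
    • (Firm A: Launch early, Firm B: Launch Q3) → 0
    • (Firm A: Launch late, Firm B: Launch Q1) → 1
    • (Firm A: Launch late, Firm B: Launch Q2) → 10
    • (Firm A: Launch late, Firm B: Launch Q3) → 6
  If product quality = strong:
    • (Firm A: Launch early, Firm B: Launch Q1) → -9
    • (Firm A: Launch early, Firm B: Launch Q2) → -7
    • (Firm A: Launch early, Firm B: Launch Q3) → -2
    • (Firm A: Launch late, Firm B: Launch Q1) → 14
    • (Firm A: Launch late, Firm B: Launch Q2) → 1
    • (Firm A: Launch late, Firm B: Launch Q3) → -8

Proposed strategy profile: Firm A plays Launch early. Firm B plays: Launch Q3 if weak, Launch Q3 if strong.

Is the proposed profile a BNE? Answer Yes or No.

A profile is a BNE iff every type of every player is best-responding given beliefs about the other side.
Firm A plays Launch early: E[Launch early] = 7/10·(13) + 3/10·(13) = 13; E[Launch late] = -8. Best-responding. ✓
Firm B (product quality weak), facing Launch early: Launch Q1 gives 6, Launch Q2 gives -9, Launch Q3 gives 0. Proposed Launch Q3 is not best — profitable deviation exists. ✗
Firm B (product quality strong), facing Launch early: Launch Q1 gives -9, Launch Q2 gives -7, Launch Q3 gives -2. Proposed Launch Q3 is best. ✓

No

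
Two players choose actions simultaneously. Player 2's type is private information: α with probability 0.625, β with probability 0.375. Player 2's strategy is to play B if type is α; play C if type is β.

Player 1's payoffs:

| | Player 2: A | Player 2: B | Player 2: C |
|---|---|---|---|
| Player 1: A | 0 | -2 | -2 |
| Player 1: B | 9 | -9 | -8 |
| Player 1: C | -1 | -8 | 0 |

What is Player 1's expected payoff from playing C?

-5

E[C] = 0.625·(-8) + 0.375·0 = (-5) + 0 = -5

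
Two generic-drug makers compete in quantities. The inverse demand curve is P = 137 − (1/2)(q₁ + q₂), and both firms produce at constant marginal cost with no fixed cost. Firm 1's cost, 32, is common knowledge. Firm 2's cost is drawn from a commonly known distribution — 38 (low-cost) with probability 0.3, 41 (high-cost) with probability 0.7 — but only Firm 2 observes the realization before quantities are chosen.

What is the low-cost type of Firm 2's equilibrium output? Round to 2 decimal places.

61.30

Type-c best response for Firm 2: q₂(c) = (137 − c) − q₁/2.
Firm 1 maximizes expected profit; its first-order condition is 137 − q₁ − (1/2)E[q₂] − 32 = 0.
Substituting E[q₂] and solving: E[c₂] = 40.1, so q₁ = (137 − 2·32 + 40.1)/(3/2) = 75.4.
q₂(low-cost) = (137 − 38 − (1/2)·75.4) = 61.3.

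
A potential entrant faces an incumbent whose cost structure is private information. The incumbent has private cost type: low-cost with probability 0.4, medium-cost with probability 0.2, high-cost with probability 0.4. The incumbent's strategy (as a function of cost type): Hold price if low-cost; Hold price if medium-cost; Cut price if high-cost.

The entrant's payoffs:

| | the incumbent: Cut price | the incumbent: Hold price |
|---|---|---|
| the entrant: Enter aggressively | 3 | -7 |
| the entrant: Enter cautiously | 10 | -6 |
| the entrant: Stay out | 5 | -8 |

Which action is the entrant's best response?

Enter cautiously

E[Enter aggressively] = 0.4·(-7) + 0.2·(-7) + 0.4·(3) = -3
E[Enter cautiously] = 0.4·(-6) + 0.2·(-6) + 0.4·(10) = 0.4
E[Stay out] = 0.4·(-8) + 0.2·(-8) + 0.4·(5) = -2.8
Best response: Enter cautiously (0.4 is the largest).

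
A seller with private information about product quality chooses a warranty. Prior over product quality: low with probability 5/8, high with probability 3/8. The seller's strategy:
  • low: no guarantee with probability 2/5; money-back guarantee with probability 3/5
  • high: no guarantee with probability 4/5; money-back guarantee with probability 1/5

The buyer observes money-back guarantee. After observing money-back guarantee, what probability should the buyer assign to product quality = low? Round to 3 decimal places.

Apply Bayes' rule using the sender's strategy as the likelihood.
P(money-back guarantee) = (5/8)·(3/5) + (3/8)·(1/5) = 9/20
P(low | money-back guarantee) = ((5/8)·(3/5)) / (9/20) = (3/8) / (9/20) = 5/6

0.833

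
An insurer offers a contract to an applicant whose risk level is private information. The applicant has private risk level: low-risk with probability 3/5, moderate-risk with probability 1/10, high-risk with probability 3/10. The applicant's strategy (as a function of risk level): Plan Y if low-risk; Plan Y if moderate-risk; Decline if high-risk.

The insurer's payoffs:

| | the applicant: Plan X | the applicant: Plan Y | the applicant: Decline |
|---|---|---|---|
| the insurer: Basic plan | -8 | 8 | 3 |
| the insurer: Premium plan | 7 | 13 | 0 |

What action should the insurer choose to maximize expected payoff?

E[Basic plan] = 3/5·(8) + 1/10·(8) + 3/10·(3) = 13/2
E[Premium plan] = 3/5·(13) + 1/10·(13) + 3/10·(0) = 91/10
Best response: Premium plan (91/10 is the largest).

Premium plan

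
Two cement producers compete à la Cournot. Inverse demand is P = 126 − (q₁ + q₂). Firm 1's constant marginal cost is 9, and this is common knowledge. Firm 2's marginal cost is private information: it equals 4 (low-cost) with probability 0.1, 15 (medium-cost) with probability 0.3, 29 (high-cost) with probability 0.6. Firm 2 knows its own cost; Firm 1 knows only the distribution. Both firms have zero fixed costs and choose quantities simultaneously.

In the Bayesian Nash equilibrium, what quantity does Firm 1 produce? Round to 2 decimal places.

Type-c best response for Firm 2: q₂(c) = (126 − c)/2 − q₁/2.
Firm 1 maximizes expected profit; its first-order condition is 126 − 2q₁ − E[q₂] − 9 = 0.
Substituting E[q₂] and solving: E[c₂] = 22.3, so q₁ = (126 − 2·9 + 22.3)/3 = 43.4333.

43.43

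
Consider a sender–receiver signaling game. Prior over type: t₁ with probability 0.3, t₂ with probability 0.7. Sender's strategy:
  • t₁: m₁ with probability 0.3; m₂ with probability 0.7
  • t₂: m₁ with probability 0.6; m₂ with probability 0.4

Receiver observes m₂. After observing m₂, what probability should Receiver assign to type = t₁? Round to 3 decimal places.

0.429

P(m₂) = 0.3·0.7 + 0.7·0.4 = 0.49
P(t₁ | m₂) = (0.3·0.7) / 0.49 = 0.21 / 0.49 = 0.428571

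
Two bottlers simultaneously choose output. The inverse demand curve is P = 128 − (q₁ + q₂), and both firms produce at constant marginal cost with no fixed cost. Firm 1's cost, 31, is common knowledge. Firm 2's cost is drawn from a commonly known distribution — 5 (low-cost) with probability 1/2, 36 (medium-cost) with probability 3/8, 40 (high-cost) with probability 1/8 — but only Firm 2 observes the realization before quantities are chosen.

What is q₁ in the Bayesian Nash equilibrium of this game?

29

Firm 2 with cost c maximizes (128 − (q₁+q₂) − c)·q₂, giving q₂(c) = (128 − c − q₁)/2.
E[c₂] = 1/2·5 + 3/8·36 + 1/8·40 = 21
Firm 1's FOC against E[q₂] yields q₁ = (128 − 2·31 + E[c₂])/3 = (128 − 62 + 21)/3 = 29.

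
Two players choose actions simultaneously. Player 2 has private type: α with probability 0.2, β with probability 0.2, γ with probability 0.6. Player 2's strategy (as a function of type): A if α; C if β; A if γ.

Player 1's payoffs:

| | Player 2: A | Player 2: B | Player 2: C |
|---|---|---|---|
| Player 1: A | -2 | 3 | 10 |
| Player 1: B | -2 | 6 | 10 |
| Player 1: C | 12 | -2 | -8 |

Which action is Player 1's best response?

E[A] = 0.2·(-2) + 0.2·(10) + 0.6·(-2) = 0.4
E[B] = 0.2·(-2) + 0.2·(10) + 0.6·(-2) = 0.4
E[C] = 0.2·(12) + 0.2·(-8) + 0.6·(12) = 8
Best response: C (8 is the largest).

C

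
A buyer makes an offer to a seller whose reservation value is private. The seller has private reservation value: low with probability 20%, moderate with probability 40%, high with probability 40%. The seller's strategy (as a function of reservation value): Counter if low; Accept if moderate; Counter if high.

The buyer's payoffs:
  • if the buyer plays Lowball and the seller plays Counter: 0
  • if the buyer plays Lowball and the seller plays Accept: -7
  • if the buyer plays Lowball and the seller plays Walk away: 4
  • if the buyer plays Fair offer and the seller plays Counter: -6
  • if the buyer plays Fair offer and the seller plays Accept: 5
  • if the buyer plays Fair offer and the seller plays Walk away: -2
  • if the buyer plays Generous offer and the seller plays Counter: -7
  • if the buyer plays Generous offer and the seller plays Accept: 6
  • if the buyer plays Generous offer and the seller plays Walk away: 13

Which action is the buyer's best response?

E[Lowball] = 0.2·(0) + 0.4·(-7) + 0.4·(0) = -2.8
E[Fair offer] = 0.2·(-6) + 0.4·(5) + 0.4·(-6) = -1.6
E[Generous offer] = 0.2·(-7) + 0.4·(6) + 0.4·(-7) = -1.8
Best response: Fair offer (-1.6 is the largest).

Fair offer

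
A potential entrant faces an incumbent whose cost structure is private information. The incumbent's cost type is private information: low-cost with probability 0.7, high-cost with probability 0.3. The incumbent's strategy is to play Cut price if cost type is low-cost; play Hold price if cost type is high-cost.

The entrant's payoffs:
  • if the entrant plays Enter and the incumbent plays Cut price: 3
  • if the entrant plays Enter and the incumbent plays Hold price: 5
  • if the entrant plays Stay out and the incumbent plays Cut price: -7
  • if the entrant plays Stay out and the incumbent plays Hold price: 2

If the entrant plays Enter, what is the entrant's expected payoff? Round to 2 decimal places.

3.60

E[Enter] = 0.7·3 + 0.3·5 = 2.1 + 1.5 = 3.6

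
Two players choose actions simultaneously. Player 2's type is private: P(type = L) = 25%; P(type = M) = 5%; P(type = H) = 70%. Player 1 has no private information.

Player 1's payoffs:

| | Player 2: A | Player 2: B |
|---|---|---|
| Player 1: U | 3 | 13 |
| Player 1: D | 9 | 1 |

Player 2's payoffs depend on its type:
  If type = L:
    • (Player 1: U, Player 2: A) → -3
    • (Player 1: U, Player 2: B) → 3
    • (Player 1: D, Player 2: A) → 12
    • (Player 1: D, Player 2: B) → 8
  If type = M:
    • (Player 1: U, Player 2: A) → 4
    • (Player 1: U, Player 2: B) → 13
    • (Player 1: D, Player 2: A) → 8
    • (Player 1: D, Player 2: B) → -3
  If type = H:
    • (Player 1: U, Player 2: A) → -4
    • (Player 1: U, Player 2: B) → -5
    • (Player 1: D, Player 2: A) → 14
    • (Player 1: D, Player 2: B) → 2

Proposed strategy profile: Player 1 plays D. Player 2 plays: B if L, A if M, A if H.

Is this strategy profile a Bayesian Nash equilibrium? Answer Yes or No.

No

Player 1 plays D: E[D] = 0.25·(1) + 0.05·(9) + 0.7·(9) = 7; E[U] = 5.5. Best-responding. ✓
Player 2 (type L), facing D: A gives 12, B gives 8. Proposed B is not best — profitable deviation exists. ✗
Player 2 (type M), facing D: A gives 8, B gives -3. Proposed A is best. ✓
Player 2 (type H), facing D: A gives 14, B gives 2. Proposed A is best. ✓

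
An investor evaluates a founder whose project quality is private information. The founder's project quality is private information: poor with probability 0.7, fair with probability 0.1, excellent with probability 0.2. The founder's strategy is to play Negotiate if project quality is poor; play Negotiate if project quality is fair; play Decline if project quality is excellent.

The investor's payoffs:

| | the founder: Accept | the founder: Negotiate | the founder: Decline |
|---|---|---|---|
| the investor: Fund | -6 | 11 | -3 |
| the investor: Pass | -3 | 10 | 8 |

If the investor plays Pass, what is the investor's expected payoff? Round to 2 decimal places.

9.60

E[Pass] = 0.7·10 + 0.1·10 + 0.2·8 = 7 + 1 + 1.6 = 9.6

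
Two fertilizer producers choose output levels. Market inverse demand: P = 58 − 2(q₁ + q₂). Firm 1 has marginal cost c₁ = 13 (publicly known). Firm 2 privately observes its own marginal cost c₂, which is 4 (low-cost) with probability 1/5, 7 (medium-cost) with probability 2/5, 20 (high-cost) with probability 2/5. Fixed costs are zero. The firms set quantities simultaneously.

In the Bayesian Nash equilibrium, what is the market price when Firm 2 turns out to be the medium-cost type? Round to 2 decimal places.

25.23

Type-c best response for Firm 2: q₂(c) = (58 − c)/4 − q₁/2.
Firm 1 maximizes expected profit; its first-order condition is 58 − 4q₁ − 2E[q₂] − 13 = 0.
Substituting E[q₂] and solving: E[c₂] = 11.6, so q₁ = (58 − 2·13 + 11.6)/6 = 7.26667.
q₂(medium-cost) = 9.11667, so P = 58 − 2·(7.26667 + 9.11667) = 25.2333.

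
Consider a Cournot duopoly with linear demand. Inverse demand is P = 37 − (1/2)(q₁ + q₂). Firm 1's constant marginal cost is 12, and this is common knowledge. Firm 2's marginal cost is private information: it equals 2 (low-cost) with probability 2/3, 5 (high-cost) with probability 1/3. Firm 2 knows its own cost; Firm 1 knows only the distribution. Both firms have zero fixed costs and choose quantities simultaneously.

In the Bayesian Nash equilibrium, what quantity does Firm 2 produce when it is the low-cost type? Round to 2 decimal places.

29.67

Each type of Firm 2 best-responds to q₁; Firm 1 best-responds to the expected q₂ over Firm 2's types.
Firm 2 with cost c maximizes (37 − (1/2)(q₁+q₂) − c)·q₂, giving q₂(c) = (37 − c − (1/2)q₁).
E[c₂] = 2/3·2 + 1/3·5 = 3
Firm 1's FOC against E[q₂] yields q₁ = (37 − 2·12 + E[c₂])/(3/2) = (37 − 24 + 3)/(3/2) = 10.6667.
q₂(low-cost) = (37 − 2 − (1/2)·10.6667) = 29.6667.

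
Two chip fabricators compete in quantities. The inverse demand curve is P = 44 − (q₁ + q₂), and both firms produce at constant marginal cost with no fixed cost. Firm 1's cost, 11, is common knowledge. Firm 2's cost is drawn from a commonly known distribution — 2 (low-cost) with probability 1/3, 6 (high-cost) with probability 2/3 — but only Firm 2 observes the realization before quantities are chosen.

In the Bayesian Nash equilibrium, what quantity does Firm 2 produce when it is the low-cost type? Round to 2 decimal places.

16.56

Type-c best response for Firm 2: q₂(c) = (44 − c)/2 − q₁/2.
Firm 1 maximizes expected profit; its first-order condition is 44 − 2q₁ − E[q₂] − 11 = 0.
Substituting E[q₂] and solving: E[c₂] = 4.66667, so q₁ = (44 − 2·11 + 4.66667)/3 = 8.88889.
q₂(low-cost) = (44 − 2 − 8.88889)/2 = 16.5556.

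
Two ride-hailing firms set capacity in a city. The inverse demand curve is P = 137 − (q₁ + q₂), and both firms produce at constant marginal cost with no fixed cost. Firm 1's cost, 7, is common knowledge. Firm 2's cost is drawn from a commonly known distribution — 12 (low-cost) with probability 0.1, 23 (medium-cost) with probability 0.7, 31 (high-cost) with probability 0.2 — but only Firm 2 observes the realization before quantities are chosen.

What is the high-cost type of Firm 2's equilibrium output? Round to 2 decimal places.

Firm 2 with cost c maximizes (137 − (q₁+q₂) − c)·q₂, giving q₂(c) = (137 − c − q₁)/2.
E[c₂] = 0.1·12 + 0.7·23 + 0.2·31 = 23.5
Firm 1's FOC against E[q₂] yields q₁ = (137 − 2·7 + E[c₂])/3 = (137 − 14 + 23.5)/3 = 48.8333.
q₂(high-cost) = (137 − 31 − 48.8333)/2 = 28.5833.

28.58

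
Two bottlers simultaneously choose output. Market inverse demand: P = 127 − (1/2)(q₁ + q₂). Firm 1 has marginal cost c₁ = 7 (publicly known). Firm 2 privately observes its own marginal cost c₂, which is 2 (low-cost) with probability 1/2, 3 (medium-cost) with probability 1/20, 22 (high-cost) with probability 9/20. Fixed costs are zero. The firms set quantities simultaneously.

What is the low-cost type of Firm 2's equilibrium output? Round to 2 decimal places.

Firm 2 with cost c maximizes (127 − (1/2)(q₁+q₂) − c)·q₂, giving q₂(c) = (127 − c − (1/2)q₁).
E[c₂] = 1/2·2 + 1/20·3 + 9/20·22 = 11.05
Firm 1's FOC against E[q₂] yields q₁ = (127 − 2·7 + E[c₂])/(3/2) = (127 − 14 + 11.05)/(3/2) = 82.7.
q₂(low-cost) = (127 − 2 − (1/2)·82.7) = 83.65.

83.65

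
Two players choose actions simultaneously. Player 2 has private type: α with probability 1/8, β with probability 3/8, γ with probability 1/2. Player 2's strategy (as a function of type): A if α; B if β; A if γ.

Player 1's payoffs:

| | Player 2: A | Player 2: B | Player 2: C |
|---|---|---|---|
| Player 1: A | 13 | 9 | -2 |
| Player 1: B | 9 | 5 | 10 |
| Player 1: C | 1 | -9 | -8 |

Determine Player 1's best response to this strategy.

E[A] = 1/8·(13) + 3/8·(9) + 1/2·(13) = 23/2
E[B] = 1/8·(9) + 3/8·(5) + 1/2·(9) = 15/2
E[C] = 1/8·(1) + 3/8·(-9) + 1/2·(1) = -11/4
Best response: A (23/2 is the largest).

A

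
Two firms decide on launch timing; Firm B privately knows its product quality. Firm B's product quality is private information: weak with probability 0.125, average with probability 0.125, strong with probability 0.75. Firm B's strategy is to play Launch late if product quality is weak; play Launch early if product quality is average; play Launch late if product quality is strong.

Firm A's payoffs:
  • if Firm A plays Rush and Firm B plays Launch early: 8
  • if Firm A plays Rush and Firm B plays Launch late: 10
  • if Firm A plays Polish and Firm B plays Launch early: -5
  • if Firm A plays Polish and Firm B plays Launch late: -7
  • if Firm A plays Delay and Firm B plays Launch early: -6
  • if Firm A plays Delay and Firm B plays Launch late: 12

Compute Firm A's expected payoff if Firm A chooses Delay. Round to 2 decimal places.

Take the expectation over Firm B's product quality, weighting each type's action by its prior probability.
E[Delay] = 0.125·12 + 0.125·(-6) + 0.75·12 = 1.5 + (-0.75) + 9 = 9.75

9.75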